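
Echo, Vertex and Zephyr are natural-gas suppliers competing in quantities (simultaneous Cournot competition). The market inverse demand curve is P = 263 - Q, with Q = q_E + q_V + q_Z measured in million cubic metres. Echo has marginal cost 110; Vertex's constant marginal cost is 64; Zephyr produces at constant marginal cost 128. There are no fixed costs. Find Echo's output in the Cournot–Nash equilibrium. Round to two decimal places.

Echo's profit: π_E = (263 - Q)q_E - (110q_E). Setting ∂π_E/∂q_E = 0: 153 - 2q_E - (q_V + q_Z) = 0.
Vertex's profit: π_V = (263 - Q)q_V - (64q_V). Setting ∂π_V/∂q_V = 0: 199 - 2q_V - (q_E + q_Z) = 0.
Zephyr's profit: π_Z = (263 - Q)q_Z - (128q_Z). Setting ∂π_Z/∂q_Z = 0: 135 - 2q_Z - (q_E + q_V) = 0.
Adding the 3 conditions: 487 − 2Q − 2Q = 0, i.e. Q = 487/4.
Back-substituting: q_E = (153 − 487/4) = 125/4, q_V = (199 − 487/4) = 309/4, q_Z = (135 − 487/4) = 53/4.

31.25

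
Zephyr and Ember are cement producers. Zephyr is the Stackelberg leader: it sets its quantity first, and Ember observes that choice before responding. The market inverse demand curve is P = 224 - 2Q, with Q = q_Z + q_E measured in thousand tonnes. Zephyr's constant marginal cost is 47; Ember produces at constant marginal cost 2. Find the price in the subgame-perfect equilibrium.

80

The follower Ember best-responds to any q_Z: π_E = (224 - 2Q)q_E - 2q_E.
∂π_E/∂q_E = 222 - 2q_Z - 4q_E = 0 gives the reaction function q_E = (222 - 2q_Z)/4.
The leader anticipates this reaction. Substituting into P = 224 - 2Q gives P = 113 - q_Z, so π_Z = (113 - q_Z)q_Z - 47q_Z.
Leader FOC: 66 - 2q_Z = 0, so q_Z = 33.
Then q_E = (222 - 2·33)/4 = 39.
Total output Q = 72, so price P = 224 - 2·72 = 80.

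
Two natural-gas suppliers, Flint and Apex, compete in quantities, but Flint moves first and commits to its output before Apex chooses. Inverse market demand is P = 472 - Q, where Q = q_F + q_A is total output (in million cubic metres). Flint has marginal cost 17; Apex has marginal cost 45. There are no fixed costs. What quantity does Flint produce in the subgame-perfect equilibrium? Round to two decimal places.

Solve by backward induction. Given q_F, the follower Apex maximises π_A = (472 - q_F - q_A)q_A - 45q_A.
Follower FOC: 427 - q_F - 2q_A = 0, so q_A(q_F) = (427 - q_F)/2.
The leader anticipates this reaction. Substituting into P = 472 - Q gives P = 517/2 - (1/2)q_F, so π_F = (517/2 - (1/2)q_F)q_F - 17q_F.
Leader FOC: 483/2 - q_F = 0, so q_F = 483/2.
Then q_A = (427 - 483/2)/2 = 371/4.

241.50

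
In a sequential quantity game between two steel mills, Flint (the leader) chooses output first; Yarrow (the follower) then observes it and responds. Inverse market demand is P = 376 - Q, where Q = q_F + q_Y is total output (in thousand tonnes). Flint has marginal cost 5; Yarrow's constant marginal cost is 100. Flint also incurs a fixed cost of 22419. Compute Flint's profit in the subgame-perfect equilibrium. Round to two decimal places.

4725.50

Solve by backward induction. Given q_F, the follower Yarrow maximises π_Y = (376 - q_F - q_Y)q_Y - 100q_Y.
∂π_Y/∂q_Y = 276 - q_F - 2q_Y = 0 gives the reaction function q_Y = (276 - q_F)/2.
Flint substitutes q_Y(q_F) into its own profit: π_F = q_F(376 - q_F - (276 - q_F)/2) - 5q_F = (238 - (1/2)q_F)q_F - 5q_F.
Maximising: ∂π_F/∂q_F = 233 - q_F = 0, giving q_F = 233.
Then q_Y = (276 - 233)/2 = 43/2.
Price P = 376 - 509/2 = 243/2.
Flint's profit: (243/2 - 5)·233 - 22419 = 4725.5000.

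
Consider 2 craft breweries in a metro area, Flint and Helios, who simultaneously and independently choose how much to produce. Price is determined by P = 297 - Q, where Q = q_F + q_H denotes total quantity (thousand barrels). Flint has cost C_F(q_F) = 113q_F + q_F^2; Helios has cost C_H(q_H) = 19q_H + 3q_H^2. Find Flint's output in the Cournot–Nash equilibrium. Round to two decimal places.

38.52

Flint's profit: π_F = (297 - Q)q_F - (113q_F + q_F²). Setting ∂π_F/∂q_F = 0: 184 - 4q_F - (q_H) = 0.
Helios's first-order condition: 278 - 8q_H - (q_F) = 0.
So q_F = (184 - q_H)/4 and q_H = (278 - q_F)/8.
Substituting one into the other gives q_F = 1194/31 and q_H = 928/31.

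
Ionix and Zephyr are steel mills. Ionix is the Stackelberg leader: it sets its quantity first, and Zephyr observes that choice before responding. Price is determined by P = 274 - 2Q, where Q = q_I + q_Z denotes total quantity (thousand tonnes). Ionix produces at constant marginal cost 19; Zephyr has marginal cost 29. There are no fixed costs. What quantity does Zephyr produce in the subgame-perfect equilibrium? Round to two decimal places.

28.13

The follower Zephyr best-responds to any q_I: π_Z = (274 - 2Q)q_Z - 29q_Z.
Setting the follower's marginal profit to zero, 245 - 2q_I - 4q_Z = 0, i.e. q_Z = (245 - 2q_I)/4.
The leader anticipates this reaction. Substituting into P = 274 - 2Q gives P = 303/2 - q_I, so π_I = (303/2 - q_I)q_I - 19q_I.
Maximising: ∂π_I/∂q_I = 265/2 - 2q_I = 0, giving q_I = 265/4.
Then q_Z = (245 - 2·(265/4))/4 = 225/8.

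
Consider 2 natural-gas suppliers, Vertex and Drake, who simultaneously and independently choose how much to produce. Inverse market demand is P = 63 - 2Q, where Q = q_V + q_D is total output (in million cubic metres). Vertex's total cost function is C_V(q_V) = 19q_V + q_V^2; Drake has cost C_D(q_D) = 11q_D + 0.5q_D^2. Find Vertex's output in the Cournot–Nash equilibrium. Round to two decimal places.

Vertex's profit: π_V = (63 - 2Q)q_V - (19q_V + q_V²). Setting ∂π_V/∂q_V = 0: 44 - 6q_V - 2(q_D) = 0.
Drake's profit: π_D = (63 - 2Q)q_D - (11q_D + (1/2)q_D²). Setting ∂π_D/∂q_D = 0: 52 - 5q_D - 2(q_V) = 0.
Best responses: q_V = (44 - 2q_D)/6, q_D = (52 - 2q_V)/5.
Substituting one into the other gives q_V = 58/13 and q_D = 112/13.

4.46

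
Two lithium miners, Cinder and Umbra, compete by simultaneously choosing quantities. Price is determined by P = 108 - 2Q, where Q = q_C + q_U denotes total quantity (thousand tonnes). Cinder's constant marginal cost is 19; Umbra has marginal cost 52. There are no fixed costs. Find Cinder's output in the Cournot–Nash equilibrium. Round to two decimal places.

20.33

Cinder's profit: π_C = (108 - 2Q)q_C - (19q_C). Setting ∂π_C/∂q_C = 0: 89 - 4q_C - 2(q_U) = 0.
Umbra's profit: π_U = (108 - 2Q)q_U - (52q_U). Setting ∂π_U/∂q_U = 0: 56 - 4q_U - 2(q_C) = 0.
So q_C = (89 - 2q_U)/4 and q_U = (56 - 2q_C)/4.
Substituting one into the other gives q_C = 61/3 and q_U = 23/6.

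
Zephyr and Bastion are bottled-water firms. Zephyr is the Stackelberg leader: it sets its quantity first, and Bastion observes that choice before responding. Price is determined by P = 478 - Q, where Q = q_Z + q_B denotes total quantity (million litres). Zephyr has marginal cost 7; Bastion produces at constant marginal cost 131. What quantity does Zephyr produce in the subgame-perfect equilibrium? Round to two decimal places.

The follower Bastion best-responds to any q_Z: π_B = (478 - Q)q_B - 131q_B.
Setting the follower's marginal profit to zero, 347 - q_Z - 2q_B = 0, i.e. q_B = (347 - q_Z)/2.
The leader anticipates this reaction. Substituting into P = 478 - Q gives P = 609/2 - (1/2)q_Z, so π_Z = (609/2 - (1/2)q_Z)q_Z - 7q_Z.
Leader FOC: 595/2 - q_Z = 0, so q_Z = 595/2.
Then q_B = (347 - 595/2)/2 = 99/4.

297.50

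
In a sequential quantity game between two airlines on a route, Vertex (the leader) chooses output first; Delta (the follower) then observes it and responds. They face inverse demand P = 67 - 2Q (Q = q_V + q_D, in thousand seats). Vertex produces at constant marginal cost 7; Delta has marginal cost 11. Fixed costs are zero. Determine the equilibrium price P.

The follower Delta best-responds to any q_V: π_D = (67 - 2Q)q_D - 11q_D.
∂π_D/∂q_D = 56 - 2q_V - 4q_D = 0 gives the reaction function q_D = (56 - 2q_V)/4.
The leader anticipates this reaction. Substituting into P = 67 - 2Q gives P = 39 - q_V, so π_V = (39 - q_V)q_V - 7q_V.
Leader FOC: 32 - 2q_V = 0, so q_V = 16.
Then q_D = (56 - 2·16)/4 = 6.
Total output Q = 22, so price P = 67 - 2·22 = 23.

23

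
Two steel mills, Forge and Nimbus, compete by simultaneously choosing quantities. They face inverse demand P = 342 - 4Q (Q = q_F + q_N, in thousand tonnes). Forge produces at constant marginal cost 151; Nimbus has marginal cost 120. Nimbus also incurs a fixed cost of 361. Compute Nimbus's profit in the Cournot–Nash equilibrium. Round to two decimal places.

1417.03

Forge's profit: π_F = (342 - 4Q)q_F - (151q_F). Setting ∂π_F/∂q_F = 0: 191 - 8q_F - 4(q_N) = 0.
Nimbus's first-order condition: 222 - 8q_N - 4(q_F) = 0.
Best responses: q_F = (191 - 4q_N)/8, q_N = (222 - 4q_F)/8.
Solving the pair: q_F = 40/3, q_N = 253/12.
Price P = 342 - 4·(413/12) = 613/3.
Nimbus's profit: (613/3 - 120)·(253/12) - 361 = 1417.0278.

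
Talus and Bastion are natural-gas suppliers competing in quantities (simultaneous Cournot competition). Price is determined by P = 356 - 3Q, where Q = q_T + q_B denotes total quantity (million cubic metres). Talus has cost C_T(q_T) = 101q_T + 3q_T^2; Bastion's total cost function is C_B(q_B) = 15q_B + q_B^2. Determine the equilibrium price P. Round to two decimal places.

Talus's profit: π_T = (356 - 3Q)q_T - (101q_T + 3q_T²). Setting ∂π_T/∂q_T = 0: 255 - 12q_T - 3(q_B) = 0.
Bastion's first-order condition: 341 - 8q_B - 3(q_T) = 0.
So q_T = (255 - 3q_B)/12 and q_B = (341 - 3q_T)/8.
Solving the pair: q_T = 339/29, q_B = 1109/29.
Total output Q = 1448/29, so price P = 356 - 3·(1448/29) = 206.2069.

206.21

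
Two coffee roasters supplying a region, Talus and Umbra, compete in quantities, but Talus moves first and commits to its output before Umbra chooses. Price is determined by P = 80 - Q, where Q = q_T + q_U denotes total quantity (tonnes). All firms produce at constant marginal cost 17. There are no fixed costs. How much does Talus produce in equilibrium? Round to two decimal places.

31.50

The follower Umbra best-responds to any q_T: π_U = (80 - Q)q_U - 17q_U.
∂π_U/∂q_U = 63 - q_T - 2q_U = 0 gives the reaction function q_U = (63 - q_T)/2.
Talus substitutes q_U(q_T) into its own profit: π_T = q_T(80 - q_T - (63 - q_T)/2) - 17q_T = (97/2 - (1/2)q_T)q_T - 17q_T.
The leader's first-order condition 63/2 - q_T = 0 yields q_T = 63/2.
Then q_U = (63 - 63/2)/2 = 63/4.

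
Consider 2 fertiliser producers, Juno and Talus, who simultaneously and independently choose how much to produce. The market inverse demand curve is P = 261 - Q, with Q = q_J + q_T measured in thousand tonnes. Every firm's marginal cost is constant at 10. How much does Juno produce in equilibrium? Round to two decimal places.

83.67

Each firm earns π_i = (261 - Q)q_i - 10q_i.
Setting ∂π_i/∂q_i = 0 with rivals' quantities fixed: 251 - 2q_i - q_j = 0.
By symmetry each firm produces the same amount; substituting q_j = q_i yields q_i = 251/3.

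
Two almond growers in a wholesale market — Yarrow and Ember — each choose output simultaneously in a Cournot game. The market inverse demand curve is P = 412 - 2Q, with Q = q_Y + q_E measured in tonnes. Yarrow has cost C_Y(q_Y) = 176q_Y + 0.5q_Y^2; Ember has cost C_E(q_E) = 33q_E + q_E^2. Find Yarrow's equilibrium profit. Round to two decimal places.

1601.20

Yarrow's profit: π_Y = (412 - 2Q)q_Y - (176q_Y + (1/2)q_Y²). Setting ∂π_Y/∂q_Y = 0: 236 - 5q_Y - 2(q_E) = 0.
Ember's first-order condition: 379 - 6q_E - 2(q_Y) = 0.
Best responses: q_Y = (236 - 2q_E)/5, q_E = (379 - 2q_Y)/6.
Solving the pair: q_Y = 329/13, q_E = 1423/26.
Price P = 412 - 2·80.0385 = 251.9231.
Yarrow's profit: 251.9231·(329/13) - 176·(329/13) - (1/2)(329/13)² = 1601.1982.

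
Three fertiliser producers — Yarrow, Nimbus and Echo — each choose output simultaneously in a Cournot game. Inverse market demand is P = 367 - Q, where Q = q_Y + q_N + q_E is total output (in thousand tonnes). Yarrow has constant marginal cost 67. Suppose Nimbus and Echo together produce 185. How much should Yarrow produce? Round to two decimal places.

57.50

With rivals' combined output fixed at 185, Yarrow's profit is π_Y = (367 - 185 - q_Y)q_Y - (67q_Y) = (182 - q_Y)q_Y - (67q_Y).
∂π_Y/∂q_Y = 115 - 2q_Y = 0, so q_Y = 115/2.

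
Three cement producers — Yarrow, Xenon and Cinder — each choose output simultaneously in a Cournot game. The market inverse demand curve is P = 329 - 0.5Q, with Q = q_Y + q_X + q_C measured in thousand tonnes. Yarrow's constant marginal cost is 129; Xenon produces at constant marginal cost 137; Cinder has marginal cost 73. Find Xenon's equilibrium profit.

1800

Yarrow's profit: π_Y = (329 - 0.5Q)q_Y - (129q_Y). Setting ∂π_Y/∂q_Y = 0: 200 - q_Y - (1/2)(q_X + q_C) = 0.
Xenon's profit: π_X = (329 - 0.5Q)q_X - (137q_X). Setting ∂π_X/∂q_X = 0: 192 - q_X - (1/2)(q_Y + q_C) = 0.
Cinder's first-order condition: 256 - q_C - (1/2)(q_Y + q_X) = 0.
Adding the 3 first-order conditions: 648 − 2Q = 0, so Q = 324.
Back-substituting: q_Y = (200 − 162)/(1/2) = 76, q_X = (192 − 162)/(1/2) = 60, q_C = (256 − 162)/(1/2) = 188.
Price P = 329 - (1/2)·324 = 167.
Xenon's profit: (167 - 137)·60 = 1800.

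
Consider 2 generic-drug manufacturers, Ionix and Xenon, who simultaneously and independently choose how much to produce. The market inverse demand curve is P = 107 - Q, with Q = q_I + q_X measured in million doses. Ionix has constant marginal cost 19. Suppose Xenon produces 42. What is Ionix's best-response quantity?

With the rival's output fixed at 42, Ionix's profit is π_I = (107 - 42 - q_I)q_I - (19q_I) = (65 - q_I)q_I - (19q_I).
∂π_I/∂q_I = 46 - 2q_I = 0, so q_I = 23.

23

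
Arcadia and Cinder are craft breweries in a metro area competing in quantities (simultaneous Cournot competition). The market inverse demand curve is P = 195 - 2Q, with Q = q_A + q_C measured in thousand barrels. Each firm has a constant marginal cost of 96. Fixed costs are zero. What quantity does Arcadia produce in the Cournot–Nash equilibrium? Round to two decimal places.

16.50

Each firm earns π_i = (195 - 2Q)q_i - 96q_i.
First-order condition (treating rivals' output as given): 99 - 4q_i - 2q_j = 0.
By symmetry each firm produces the same amount; substituting q_j = q_i yields q_i = 99/6 = 33/2.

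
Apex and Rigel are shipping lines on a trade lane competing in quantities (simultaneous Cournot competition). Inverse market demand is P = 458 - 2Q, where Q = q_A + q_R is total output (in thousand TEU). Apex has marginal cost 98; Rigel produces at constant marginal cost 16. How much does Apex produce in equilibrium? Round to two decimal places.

Apex's profit: π_A = (458 - 2Q)q_A - (98q_A). Setting ∂π_A/∂q_A = 0: 360 - 4q_A - 2(q_R) = 0.
Rigel's first-order condition: 442 - 4q_R - 2(q_A) = 0.
Best responses: q_A = (360 - 2q_R)/4, q_R = (442 - 2q_A)/4.
Substituting one into the other gives q_A = 139/3 and q_R = 262/3.

46.33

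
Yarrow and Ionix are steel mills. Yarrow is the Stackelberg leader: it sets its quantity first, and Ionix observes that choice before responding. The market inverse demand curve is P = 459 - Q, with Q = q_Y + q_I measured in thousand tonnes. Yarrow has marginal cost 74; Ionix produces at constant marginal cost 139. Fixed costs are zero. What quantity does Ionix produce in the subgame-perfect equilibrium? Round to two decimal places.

47.50

The follower Ionix best-responds to any q_Y: π_I = (459 - Q)q_I - 139q_I.
Follower FOC: 320 - q_Y - 2q_I = 0, so q_I(q_Y) = (320 - q_Y)/2.
The leader anticipates this reaction. Substituting into P = 459 - Q gives P = 299 - (1/2)q_Y, so π_Y = (299 - (1/2)q_Y)q_Y - 74q_Y.
Maximising: ∂π_Y/∂q_Y = 225 - q_Y = 0, giving q_Y = 225.
Then q_I = (320 - 225)/2 = 95/2.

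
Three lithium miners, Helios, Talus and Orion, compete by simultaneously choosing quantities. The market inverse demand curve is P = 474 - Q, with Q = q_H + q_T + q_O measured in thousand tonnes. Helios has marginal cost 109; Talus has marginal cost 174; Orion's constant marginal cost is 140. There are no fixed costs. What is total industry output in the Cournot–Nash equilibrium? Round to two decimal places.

249.75

Helios's profit: π_H = (474 - Q)q_H - (109q_H). Setting ∂π_H/∂q_H = 0: 365 - 2q_H - (q_T + q_O) = 0.
Talus's profit: π_T = (474 - Q)q_T - (174q_T). Setting ∂π_T/∂q_T = 0: 300 - 2q_T - (q_H + q_O) = 0.
Orion's profit: π_O = (474 - Q)q_O - (140q_O). Setting ∂π_O/∂q_O = 0: 334 - 2q_O - (q_H + q_T) = 0.
Adding the 3 first-order conditions: 999 − 4Q = 0, so Q = 999/4.
Back-substituting: q_H = (365 − 999/4) = 461/4, q_T = (300 − 999/4) = 201/4, q_O = (334 − 999/4) = 337/4.
Total output Q = 461/4 + 201/4 + 337/4 = 999/4.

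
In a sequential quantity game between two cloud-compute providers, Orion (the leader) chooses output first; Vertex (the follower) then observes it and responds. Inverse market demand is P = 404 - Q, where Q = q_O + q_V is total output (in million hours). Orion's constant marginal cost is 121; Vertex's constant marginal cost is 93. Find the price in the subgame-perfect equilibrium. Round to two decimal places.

184.75

The follower Vertex best-responds to any q_O: π_V = (404 - Q)q_V - 93q_V.
Follower FOC: 311 - q_O - 2q_V = 0, so q_V(q_O) = (311 - q_O)/2.
The leader anticipates this reaction. Substituting into P = 404 - Q gives P = 497/2 - (1/2)q_O, so π_O = (497/2 - (1/2)q_O)q_O - 121q_O.
Leader FOC: 255/2 - q_O = 0, so q_O = 255/2.
Then q_V = (311 - 255/2)/2 = 367/4.
Total output Q = 877/4, so price P = 404 - 877/4 = 739/4.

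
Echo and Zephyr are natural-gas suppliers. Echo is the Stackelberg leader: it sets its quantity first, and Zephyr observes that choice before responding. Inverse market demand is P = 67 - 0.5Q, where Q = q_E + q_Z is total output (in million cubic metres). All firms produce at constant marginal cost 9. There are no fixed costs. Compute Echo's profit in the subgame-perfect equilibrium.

The follower Zephyr best-responds to any q_E: π_Z = (67 - 0.5Q)q_Z - 9q_Z.
Follower FOC: 58 - (1/2)q_E - q_Z = 0, so q_Z(q_E) = (58 - (1/2)q_E).
The leader anticipates this reaction. Substituting into P = 67 - 0.5Q gives P = 38 - (1/4)q_E, so π_E = (38 - (1/4)q_E)q_E - 9q_E.
The leader's first-order condition 29 - (1/2)q_E = 0 yields q_E = 58.
Then q_Z = (58 - (1/2)·58) = 29.
Price P = 67 - (1/2)·87 = 47/2.
Echo's profit: (47/2 - 9)·58 = 841.

841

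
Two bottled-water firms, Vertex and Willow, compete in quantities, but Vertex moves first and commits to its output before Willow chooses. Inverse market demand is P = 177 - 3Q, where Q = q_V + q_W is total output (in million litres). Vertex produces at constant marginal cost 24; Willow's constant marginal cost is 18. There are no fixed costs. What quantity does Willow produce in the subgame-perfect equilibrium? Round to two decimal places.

14.25

Solve by backward induction. Given q_V, the follower Willow maximises π_W = (177 - 3q_V - 3q_W)q_W - 18q_W.
∂π_W/∂q_W = 159 - 3q_V - 6q_W = 0 gives the reaction function q_W = (159 - 3q_V)/6.
The leader anticipates this reaction. Substituting into P = 177 - 3Q gives P = 195/2 - (3/2)q_V, so π_V = (195/2 - (3/2)q_V)q_V - 24q_V.
Maximising: ∂π_V/∂q_V = 147/2 - 3q_V = 0, giving q_V = 49/2.
Then q_W = (159 - 3·(49/2))/6 = 57/4.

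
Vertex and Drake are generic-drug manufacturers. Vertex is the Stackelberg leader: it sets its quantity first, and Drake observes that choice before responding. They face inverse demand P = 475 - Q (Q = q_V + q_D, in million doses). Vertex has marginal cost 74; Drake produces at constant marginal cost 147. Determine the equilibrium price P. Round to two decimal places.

Solve by backward induction. Given q_V, the follower Drake maximises π_D = (475 - q_V - q_D)q_D - 147q_D.
∂π_D/∂q_D = 328 - q_V - 2q_D = 0 gives the reaction function q_D = (328 - q_V)/2.
Vertex substitutes q_D(q_V) into its own profit: π_V = q_V(475 - q_V - (328 - q_V)/2) - 74q_V = (311 - (1/2)q_V)q_V - 74q_V.
The leader's first-order condition 237 - q_V = 0 yields q_V = 237.
Then q_D = (328 - 237)/2 = 91/2.
Total output Q = 565/2, so price P = 475 - 565/2 = 385/2.

192.50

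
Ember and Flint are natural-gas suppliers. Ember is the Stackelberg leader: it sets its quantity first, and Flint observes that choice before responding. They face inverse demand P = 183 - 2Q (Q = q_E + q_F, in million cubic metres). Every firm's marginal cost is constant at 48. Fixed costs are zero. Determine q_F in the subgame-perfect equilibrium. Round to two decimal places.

Solve by backward induction. Given q_E, the follower Flint maximises π_F = (183 - 2q_E - 2q_F)q_F - 48q_F.
∂π_F/∂q_F = 135 - 2q_E - 4q_F = 0 gives the reaction function q_F = (135 - 2q_E)/4.
The leader anticipates this reaction. Substituting into P = 183 - 2Q gives P = 231/2 - q_E, so π_E = (231/2 - q_E)q_E - 48q_E.
The leader's first-order condition 135/2 - 2q_E = 0 yields q_E = 135/4.
Then q_F = (135 - 2·(135/4))/4 = 135/8.

16.88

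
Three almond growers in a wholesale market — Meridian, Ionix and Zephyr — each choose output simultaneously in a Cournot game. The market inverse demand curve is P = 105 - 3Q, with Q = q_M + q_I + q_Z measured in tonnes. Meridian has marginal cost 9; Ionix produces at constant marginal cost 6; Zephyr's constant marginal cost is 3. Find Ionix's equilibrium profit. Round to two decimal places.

Meridian's profit: π_M = (105 - 3Q)q_M - (9q_M). Setting ∂π_M/∂q_M = 0: 96 - 6q_M - 3(q_I + q_Z) = 0.
Ionix's first-order condition: 99 - 6q_I - 3(q_M + q_Z) = 0.
Zephyr's profit: π_Z = (105 - 3Q)q_Z - (3q_Z). Setting ∂π_Z/∂q_Z = 0: 102 - 6q_Z - 3(q_M + q_I) = 0.
Adding the 3 first-order conditions: 297 − 12Q = 0, so Q = 99/4.
Back-substituting: q_M = (96 − 297/4)/3 = 29/4, q_I = (99 − 297/4)/3 = 33/4, q_Z = (102 − 297/4)/3 = 37/4.
Price P = 105 - 3·(99/4) = 123/4.
Ionix's profit: (123/4 - 6)·(33/4) = 204.1875.

204.19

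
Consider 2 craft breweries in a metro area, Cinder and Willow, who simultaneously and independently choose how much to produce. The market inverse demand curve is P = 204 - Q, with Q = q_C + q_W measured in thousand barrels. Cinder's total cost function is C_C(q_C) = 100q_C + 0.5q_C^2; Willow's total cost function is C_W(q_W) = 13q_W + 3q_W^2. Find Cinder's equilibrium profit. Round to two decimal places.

1165.07

Cinder's profit: π_C = (204 - Q)q_C - (100q_C + (1/2)q_C²). Setting ∂π_C/∂q_C = 0: 104 - 3q_C - (q_W) = 0.
Willow's first-order condition: 191 - 8q_W - (q_C) = 0.
Best responses: q_C = (104 - q_W)/3, q_W = (191 - q_C)/8.
Substituting one into the other gives q_C = 641/23 and q_W = 469/23.
Price P = 204 - 1110/23 = 155.7391.
Cinder's profit: 155.7391·(641/23) - 100·(641/23) - (1/2)(641/23)² = 1165.0690.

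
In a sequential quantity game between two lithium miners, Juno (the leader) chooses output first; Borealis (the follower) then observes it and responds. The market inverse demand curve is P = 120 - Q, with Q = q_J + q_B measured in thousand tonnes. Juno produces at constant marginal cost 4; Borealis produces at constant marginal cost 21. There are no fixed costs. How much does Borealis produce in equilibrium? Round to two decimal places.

The follower Borealis best-responds to any q_J: π_B = (120 - Q)q_B - 21q_B.
Follower FOC: 99 - q_J - 2q_B = 0, so q_B(q_J) = (99 - q_J)/2.
The leader anticipates this reaction. Substituting into P = 120 - Q gives P = 141/2 - (1/2)q_J, so π_J = (141/2 - (1/2)q_J)q_J - 4q_J.
Maximising: ∂π_J/∂q_J = 133/2 - q_J = 0, giving q_J = 133/2.
Then q_B = (99 - 133/2)/2 = 65/4.

16.25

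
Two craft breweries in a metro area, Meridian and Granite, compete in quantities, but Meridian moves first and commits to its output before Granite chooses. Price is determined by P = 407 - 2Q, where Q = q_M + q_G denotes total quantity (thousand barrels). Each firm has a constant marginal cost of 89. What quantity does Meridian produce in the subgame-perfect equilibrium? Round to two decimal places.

79.50

The follower Granite best-responds to any q_M: π_G = (407 - 2Q)q_G - 89q_G.
Setting the follower's marginal profit to zero, 318 - 2q_M - 4q_G = 0, i.e. q_G = (318 - 2q_M)/4.
The leader anticipates this reaction. Substituting into P = 407 - 2Q gives P = 248 - q_M, so π_M = (248 - q_M)q_M - 89q_M.
Maximising: ∂π_M/∂q_M = 159 - 2q_M = 0, giving q_M = 159/2.
Then q_G = (318 - 2·(159/2))/4 = 159/4.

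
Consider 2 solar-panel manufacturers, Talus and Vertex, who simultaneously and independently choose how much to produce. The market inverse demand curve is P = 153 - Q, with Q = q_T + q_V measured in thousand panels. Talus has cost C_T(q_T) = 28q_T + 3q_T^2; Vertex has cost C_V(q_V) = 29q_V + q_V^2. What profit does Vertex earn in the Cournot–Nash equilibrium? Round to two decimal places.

1564.39

Talus's profit: π_T = (153 - Q)q_T - (28q_T + 3q_T²). Setting ∂π_T/∂q_T = 0: 125 - 8q_T - (q_V) = 0.
Vertex's first-order condition: 124 - 4q_V - (q_T) = 0.
Best responses: q_T = (125 - q_V)/8, q_V = (124 - q_T)/4.
Substituting one into the other gives q_T = 376/31 and q_V = 867/31.
Price P = 153 - 1243/31 = 112.9032.
Vertex's profit: 112.9032·(867/31) - 29·(867/31) - (867/31)² = 1564.3892.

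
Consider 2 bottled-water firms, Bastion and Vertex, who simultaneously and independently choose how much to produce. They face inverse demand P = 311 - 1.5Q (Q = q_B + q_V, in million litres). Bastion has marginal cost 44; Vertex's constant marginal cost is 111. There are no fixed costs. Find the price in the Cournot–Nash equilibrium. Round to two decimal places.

155.33

Bastion's profit: π_B = (311 - 1.5Q)q_B - (44q_B). Setting ∂π_B/∂q_B = 0: 267 - 3q_B - (3/2)(q_V) = 0.
Vertex's profit: π_V = (311 - 1.5Q)q_V - (111q_V). Setting ∂π_V/∂q_V = 0: 200 - 3q_V - (3/2)(q_B) = 0.
So q_B = (267 - (3/2)q_V)/3 and q_V = (200 - (3/2)q_B)/3.
Solving the pair: q_B = 668/9, q_V = 266/9.
Total output Q = 934/9, so price P = 311 - (3/2)·(934/9) = 466/3.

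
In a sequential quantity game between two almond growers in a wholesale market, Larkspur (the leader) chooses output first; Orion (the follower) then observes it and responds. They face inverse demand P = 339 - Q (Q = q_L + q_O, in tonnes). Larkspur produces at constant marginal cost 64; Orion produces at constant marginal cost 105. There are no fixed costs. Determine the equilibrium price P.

Solve by backward induction. Given q_L, the follower Orion maximises π_O = (339 - q_L - q_O)q_O - 105q_O.
∂π_O/∂q_O = 234 - q_L - 2q_O = 0 gives the reaction function q_O = (234 - q_L)/2.
The leader anticipates this reaction. Substituting into P = 339 - Q gives P = 222 - (1/2)q_L, so π_L = (222 - (1/2)q_L)q_L - 64q_L.
The leader's first-order condition 158 - q_L = 0 yields q_L = 158.
Then q_O = (234 - 158)/2 = 38.
Total output Q = 196, so price P = 339 - 196 = 143.

143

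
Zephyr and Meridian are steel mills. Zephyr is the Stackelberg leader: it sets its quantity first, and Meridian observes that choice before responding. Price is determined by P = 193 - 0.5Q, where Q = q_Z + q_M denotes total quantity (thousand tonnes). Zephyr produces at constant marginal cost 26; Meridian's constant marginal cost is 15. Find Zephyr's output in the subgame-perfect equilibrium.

156

The follower Meridian best-responds to any q_Z: π_M = (193 - 0.5Q)q_M - 15q_M.
Follower FOC: 178 - (1/2)q_Z - q_M = 0, so q_M(q_Z) = (178 - (1/2)q_Z).
Zephyr substitutes q_M(q_Z) into its own profit: π_Z = q_Z(193 - (1/2)q_Z - (178 - (1/2)q_Z)/2) - 26q_Z = (104 - (1/4)q_Z)q_Z - 26q_Z.
The leader's first-order condition 78 - (1/2)q_Z = 0 yields q_Z = 156.
Then q_M = (178 - (1/2)·156) = 100.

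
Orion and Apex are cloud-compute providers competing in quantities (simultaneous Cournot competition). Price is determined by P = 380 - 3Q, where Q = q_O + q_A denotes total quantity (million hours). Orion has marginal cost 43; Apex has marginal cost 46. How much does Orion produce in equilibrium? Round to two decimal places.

Orion's profit: π_O = (380 - 3Q)q_O - (43q_O). Setting ∂π_O/∂q_O = 0: 337 - 6q_O - 3(q_A) = 0.
Apex's profit: π_A = (380 - 3Q)q_A - (46q_A). Setting ∂π_A/∂q_A = 0: 334 - 6q_A - 3(q_O) = 0.
So q_O = (337 - 3q_A)/6 and q_A = (334 - 3q_O)/6.
Solving the pair: q_O = 340/9, q_A = 331/9.

37.78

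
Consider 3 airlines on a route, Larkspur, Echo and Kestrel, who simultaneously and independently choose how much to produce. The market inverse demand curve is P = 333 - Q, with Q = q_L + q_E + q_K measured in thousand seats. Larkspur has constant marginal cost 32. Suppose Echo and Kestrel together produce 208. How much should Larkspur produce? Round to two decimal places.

46.50

With rivals' combined output fixed at 208, Larkspur's profit is π_L = (333 - 208 - q_L)q_L - (32q_L) = (125 - q_L)q_L - (32q_L).
∂π_L/∂q_L = 93 - 2q_L = 0, so q_L = 93/2.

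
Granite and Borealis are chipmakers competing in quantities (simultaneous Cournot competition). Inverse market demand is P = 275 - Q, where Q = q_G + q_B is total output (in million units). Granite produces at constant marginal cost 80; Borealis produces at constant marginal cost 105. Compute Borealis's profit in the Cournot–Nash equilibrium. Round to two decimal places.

Granite's profit: π_G = (275 - Q)q_G - (80q_G). Setting ∂π_G/∂q_G = 0: 195 - 2q_G - (q_B) = 0.
Borealis's profit: π_B = (275 - Q)q_B - (105q_B). Setting ∂π_B/∂q_B = 0: 170 - 2q_B - (q_G) = 0.
So q_G = (195 - q_B)/2 and q_B = (170 - q_G)/2.
Substituting one into the other gives q_G = 220/3 and q_B = 145/3.
Price P = 275 - 365/3 = 460/3.
Borealis's profit: (460/3 - 105)·(145/3) = 2336.1111.

2336.11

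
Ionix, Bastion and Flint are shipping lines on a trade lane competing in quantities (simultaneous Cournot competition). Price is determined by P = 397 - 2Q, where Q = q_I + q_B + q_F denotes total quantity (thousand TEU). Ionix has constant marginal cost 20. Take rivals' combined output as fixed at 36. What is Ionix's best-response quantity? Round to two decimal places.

With rivals' combined output fixed at 36, Ionix's profit is π_I = (397 - 2·36 - 2q_I)q_I - (20q_I) = (325 - 2q_I)q_I - (20q_I).
∂π_I/∂q_I = 305 - 4q_I = 0, so q_I = 305/4.

76.25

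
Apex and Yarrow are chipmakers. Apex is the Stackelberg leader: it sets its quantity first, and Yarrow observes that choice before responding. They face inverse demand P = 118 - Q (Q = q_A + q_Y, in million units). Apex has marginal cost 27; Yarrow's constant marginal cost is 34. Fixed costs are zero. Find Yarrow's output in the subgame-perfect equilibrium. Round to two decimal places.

17.50

Solve by backward induction. Given q_A, the follower Yarrow maximises π_Y = (118 - q_A - q_Y)q_Y - 34q_Y.
∂π_Y/∂q_Y = 84 - q_A - 2q_Y = 0 gives the reaction function q_Y = (84 - q_A)/2.
Apex substitutes q_Y(q_A) into its own profit: π_A = q_A(118 - q_A - (84 - q_A)/2) - 27q_A = (76 - (1/2)q_A)q_A - 27q_A.
Maximising: ∂π_A/∂q_A = 49 - q_A = 0, giving q_A = 49.
Then q_Y = (84 - 49)/2 = 35/2.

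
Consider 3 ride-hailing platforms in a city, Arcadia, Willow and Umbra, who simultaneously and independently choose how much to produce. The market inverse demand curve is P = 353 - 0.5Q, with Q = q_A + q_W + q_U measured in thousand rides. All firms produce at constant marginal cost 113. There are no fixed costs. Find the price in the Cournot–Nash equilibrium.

173

A representative firm's profit is π_i = q_i(353 - 0.5Q) - 113q_i.
Setting ∂π_i/∂q_i = 0 with rivals' quantities fixed: 240 - q_i - (1/2)·Σ_{j≠i} q_j = 0.
By symmetry each firm produces the same amount; substituting Σ_{j≠i} q_j = 2q_i yields q_i = 240/2 = 120.
Total output Q = 360, so price P = 353 - (1/2)·360 = 173.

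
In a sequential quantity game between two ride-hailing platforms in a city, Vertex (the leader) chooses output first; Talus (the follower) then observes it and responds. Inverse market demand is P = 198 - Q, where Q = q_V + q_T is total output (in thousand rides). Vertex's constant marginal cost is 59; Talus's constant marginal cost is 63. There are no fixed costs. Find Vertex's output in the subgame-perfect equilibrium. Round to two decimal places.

Solve by backward induction. Given q_V, the follower Talus maximises π_T = (198 - q_V - q_T)q_T - 63q_T.
Setting the follower's marginal profit to zero, 135 - q_V - 2q_T = 0, i.e. q_T = (135 - q_V)/2.
The leader anticipates this reaction. Substituting into P = 198 - Q gives P = 261/2 - (1/2)q_V, so π_V = (261/2 - (1/2)q_V)q_V - 59q_V.
Leader FOC: 143/2 - q_V = 0, so q_V = 143/2.
Then q_T = (135 - 143/2)/2 = 127/4.

71.50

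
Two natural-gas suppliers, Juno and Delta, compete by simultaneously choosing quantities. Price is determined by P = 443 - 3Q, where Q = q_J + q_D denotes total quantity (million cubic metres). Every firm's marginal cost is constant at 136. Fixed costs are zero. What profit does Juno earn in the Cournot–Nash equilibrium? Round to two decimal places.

3490.70

Each firm earns π_i = (443 - 3Q)q_i - 136q_i.
Setting ∂π_i/∂q_i = 0 with rivals' quantities fixed: 307 - 6q_i - 3q_j = 0.
By symmetry each firm produces the same amount; substituting q_j = q_i yields q_i = 307/9.
Price P = 443 - 3·(614/9) = 715/3.
Juno's profit: (715/3 - 136)·(307/9) = 3490.7037.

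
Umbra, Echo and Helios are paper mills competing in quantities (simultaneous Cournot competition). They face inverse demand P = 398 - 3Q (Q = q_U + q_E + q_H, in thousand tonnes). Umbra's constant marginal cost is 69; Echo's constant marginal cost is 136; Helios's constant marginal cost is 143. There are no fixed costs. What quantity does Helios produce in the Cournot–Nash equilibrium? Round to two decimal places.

Umbra's profit: π_U = (398 - 3Q)q_U - (69q_U). Setting ∂π_U/∂q_U = 0: 329 - 6q_U - 3(q_E + q_H) = 0.
Echo's first-order condition: 262 - 6q_E - 3(q_U + q_H) = 0.
Helios's profit: π_H = (398 - 3Q)q_H - (143q_H). Setting ∂π_H/∂q_H = 0: 255 - 6q_H - 3(q_U + q_E) = 0.
Adding the 3 first-order conditions: 846 − 12Q = 0, so Q = 141/2.
Back-substituting: q_U = (329 − 423/2)/3 = 235/6, q_E = (262 − 423/2)/3 = 101/6, q_H = (255 − 423/2)/3 = 29/2.

14.50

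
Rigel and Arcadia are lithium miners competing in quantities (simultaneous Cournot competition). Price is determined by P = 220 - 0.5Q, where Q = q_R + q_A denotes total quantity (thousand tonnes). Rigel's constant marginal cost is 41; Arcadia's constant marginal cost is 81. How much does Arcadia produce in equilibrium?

66

Rigel's profit: π_R = (220 - 0.5Q)q_R - (41q_R). Setting ∂π_R/∂q_R = 0: 179 - q_R - (1/2)(q_A) = 0.
Arcadia's first-order condition: 139 - q_A - (1/2)(q_R) = 0.
So q_R = (179 - (1/2)q_A) and q_A = (139 - (1/2)q_R).
Substituting one into the other gives q_R = 146 and q_A = 66.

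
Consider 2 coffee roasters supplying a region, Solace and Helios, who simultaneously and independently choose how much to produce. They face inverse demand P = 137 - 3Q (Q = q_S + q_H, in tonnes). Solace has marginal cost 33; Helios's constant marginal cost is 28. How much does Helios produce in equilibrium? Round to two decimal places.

Solace's profit: π_S = (137 - 3Q)q_S - (33q_S). Setting ∂π_S/∂q_S = 0: 104 - 6q_S - 3(q_H) = 0.
Helios's first-order condition: 109 - 6q_H - 3(q_S) = 0.
Rearranging gives the reaction functions q_S = (104 - 3q_H)/6 and q_H = (109 - 3q_S)/6.
Substituting one into the other gives q_S = 11 and q_H = 38/3.

12.67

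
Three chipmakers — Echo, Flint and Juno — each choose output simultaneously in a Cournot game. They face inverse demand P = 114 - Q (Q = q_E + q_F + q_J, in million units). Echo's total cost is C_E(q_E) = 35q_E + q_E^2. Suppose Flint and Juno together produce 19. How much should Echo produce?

15

With rivals' combined output fixed at 19, Echo's profit is π_E = (114 - 19 - q_E)q_E - (35q_E + q_E²) = (95 - q_E)q_E - (35q_E + q_E²).
∂π_E/∂q_E = 60 - 4q_E = 0, so q_E = 15.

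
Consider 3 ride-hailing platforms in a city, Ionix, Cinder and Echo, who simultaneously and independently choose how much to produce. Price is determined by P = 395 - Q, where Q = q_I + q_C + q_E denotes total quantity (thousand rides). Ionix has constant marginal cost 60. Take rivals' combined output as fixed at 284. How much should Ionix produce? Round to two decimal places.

With rivals' combined output fixed at 284, Ionix's profit is π_I = (395 - 284 - q_I)q_I - (60q_I) = (111 - q_I)q_I - (60q_I).
∂π_I/∂q_I = 51 - 2q_I = 0, so q_I = 51/2.

25.50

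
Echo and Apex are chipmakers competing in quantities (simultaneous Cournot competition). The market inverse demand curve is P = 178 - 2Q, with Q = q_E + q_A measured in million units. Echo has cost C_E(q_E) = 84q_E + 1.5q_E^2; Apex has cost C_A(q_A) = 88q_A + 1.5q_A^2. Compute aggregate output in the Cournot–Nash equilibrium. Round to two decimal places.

20.44

Echo's profit: π_E = (178 - 2Q)q_E - (84q_E + (3/2)q_E²). Setting ∂π_E/∂q_E = 0: 94 - 7q_E - 2(q_A) = 0.
Apex's profit: π_A = (178 - 2Q)q_A - (88q_A + (3/2)q_A²). Setting ∂π_A/∂q_A = 0: 90 - 7q_A - 2(q_E) = 0.
Rearranging gives the reaction functions q_E = (94 - 2q_A)/7 and q_A = (90 - 2q_E)/7.
Solving the pair: q_E = 478/45, q_A = 442/45.
Total output Q = 478/45 + 442/45 = 184/9.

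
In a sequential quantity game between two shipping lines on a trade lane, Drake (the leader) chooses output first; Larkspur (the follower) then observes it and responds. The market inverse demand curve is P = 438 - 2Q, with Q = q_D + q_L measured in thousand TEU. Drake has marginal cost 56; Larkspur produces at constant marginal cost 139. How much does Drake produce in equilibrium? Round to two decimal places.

116.25

The follower Larkspur best-responds to any q_D: π_L = (438 - 2Q)q_L - 139q_L.
Setting the follower's marginal profit to zero, 299 - 2q_D - 4q_L = 0, i.e. q_L = (299 - 2q_D)/4.
Drake substitutes q_L(q_D) into its own profit: π_D = q_D(438 - 2q_D - (299 - 2q_D)/2) - 56q_D = (577/2 - q_D)q_D - 56q_D.
Leader FOC: 465/2 - 2q_D = 0, so q_D = 465/4.
Then q_L = (299 - 2·(465/4))/4 = 133/8.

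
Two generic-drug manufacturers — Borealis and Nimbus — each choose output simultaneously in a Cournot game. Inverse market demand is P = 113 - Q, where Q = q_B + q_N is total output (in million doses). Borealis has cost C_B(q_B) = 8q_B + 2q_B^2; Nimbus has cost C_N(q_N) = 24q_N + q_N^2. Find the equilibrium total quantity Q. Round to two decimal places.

Borealis's profit: π_B = (113 - Q)q_B - (8q_B + 2q_B²). Setting ∂π_B/∂q_B = 0: 105 - 6q_B - (q_N) = 0.
Nimbus's profit: π_N = (113 - Q)q_N - (24q_N + q_N²). Setting ∂π_N/∂q_N = 0: 89 - 4q_N - (q_B) = 0.
Best responses: q_B = (105 - q_N)/6, q_N = (89 - q_B)/4.
Substituting one into the other gives q_B = 331/23 and q_N = 429/23.
Total output Q = 331/23 + 429/23 = 760/23.

33.04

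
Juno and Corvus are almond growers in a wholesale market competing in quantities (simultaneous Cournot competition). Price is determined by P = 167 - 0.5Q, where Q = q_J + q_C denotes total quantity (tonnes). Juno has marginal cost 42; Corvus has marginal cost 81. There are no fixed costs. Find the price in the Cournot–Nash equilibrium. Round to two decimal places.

Juno's profit: π_J = (167 - 0.5Q)q_J - (42q_J). Setting ∂π_J/∂q_J = 0: 125 - q_J - (1/2)(q_C) = 0.
Corvus's first-order condition: 86 - q_C - (1/2)(q_J) = 0.
Rearranging gives the reaction functions q_J = (125 - (1/2)q_C) and q_C = (86 - (1/2)q_J).
Substituting one into the other gives q_J = 328/3 and q_C = 94/3.
Total output Q = 422/3, so price P = 167 - (1/2)·(422/3) = 290/3.

96.67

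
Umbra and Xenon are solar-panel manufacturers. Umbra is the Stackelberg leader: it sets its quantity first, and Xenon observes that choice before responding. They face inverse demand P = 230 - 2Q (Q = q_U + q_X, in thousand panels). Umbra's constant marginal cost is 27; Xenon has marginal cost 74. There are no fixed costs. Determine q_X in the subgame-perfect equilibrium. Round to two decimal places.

Solve by backward induction. Given q_U, the follower Xenon maximises π_X = (230 - 2q_U - 2q_X)q_X - 74q_X.
Follower FOC: 156 - 2q_U - 4q_X = 0, so q_X(q_U) = (156 - 2q_U)/4.
The leader anticipates this reaction. Substituting into P = 230 - 2Q gives P = 152 - q_U, so π_U = (152 - q_U)q_U - 27q_U.
Maximising: ∂π_U/∂q_U = 125 - 2q_U = 0, giving q_U = 125/2.
Then q_X = (156 - 2·(125/2))/4 = 31/4.

7.75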